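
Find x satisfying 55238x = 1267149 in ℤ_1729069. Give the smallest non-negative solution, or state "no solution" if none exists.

First find gcd(55238, 1729069):
1729069 = 31·55238 + 16691
55238 = 3·16691 + 5165
16691 = 3·5165 + 1196
5165 = 4·1196 + 381
1196 = 3·381 + 53
381 = 7·53 + 10
53 = 5·10 + 3
10 = 3·3 + 1
3 = 3·1 + 0
gcd = 1, so a unique solution mod 1729069 exists.
Back-substitute for the Bézout coefficients:
1 = 10 − 3·3
1 = −3·53 + 16·10
1 = 16·381 − 115·53
1 = −115·1196 + 361·381
1 = 361·5165 − 1559·1196
1 = −1559·16691 + 5038·5165
1 = 5038·55238 − 16673·16691
1 = −16673·1729069 + 521901·55238
So 55238·(521901) ≡ 1 (mod 1729069), giving 55238⁻¹ ≡ 521901.
x ≡ 55238⁻¹·1267149 ≡ 521901·1267149 ≡ 664474 (mod 1729069).

664474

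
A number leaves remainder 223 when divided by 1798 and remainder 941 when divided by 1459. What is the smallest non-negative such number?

1783839

Write x = 223 + 1798·k. Then 1798·k ≡ 941 − 223 ≡ 718 (mod 1459).
Need 1798⁻¹ mod 1459. Extended Euclid on (1459, 339):
1459 = 4×339 + 103
339 = 3×103 + 30
103 = 3×30 + 13
30 = 2×13 + 4
13 = 3×4 + 1
4 = 4×1 + 0
Back-substitute:
1 = 13 − 3·4
1 = −3·30 + 7·13
1 = 7·103 − 24·30
1 = −24·339 + 79·103
1 = 79·1459 − 340·339
1798⁻¹ ≡ 1119 (mod 1459), so k ≡ 1119·718 ≡ 992 (mod 1459).
x = 223 + 1798·992 = 1783839.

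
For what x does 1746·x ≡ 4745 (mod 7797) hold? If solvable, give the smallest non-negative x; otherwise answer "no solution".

gcd(1746, 7797):
7797 = 4*1746 + 813
1746 = 2*813 + 120
813 = 6*120 + 93
120 = 1*93 + 27
93 = 3*27 + 12
27 = 2*12 + 3
12 = 4*3 + 0
gcd = 3, but 3 ∤ 4745, so the congruence has no solution.

no solution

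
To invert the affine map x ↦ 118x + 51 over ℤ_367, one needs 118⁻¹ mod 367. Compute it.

Apply the Euclidean algorithm to 367 and 118:
367 = 3·118 + 13
118 = 9·13 + 1
13 = 13·1 + 0
The gcd is 1. Working backward:
1 = 118 − 9·13
1 = −9·367 + 28·118
So 118·28 ≡ 1 (mod 367).

28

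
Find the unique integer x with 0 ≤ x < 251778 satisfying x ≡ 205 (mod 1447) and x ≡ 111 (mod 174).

185421

Write x = 205 + 1447·k. Then 1447·k ≡ 111 − 205 ≡ 80 (mod 174).
Need 1447⁻¹ mod 174. Extended Euclid on (174, 55):
174 = 3*55 + 9
55 = 6*9 + 1
9 = 9*1 + 0
Back-substitute:
1 = 55 − 6·9
1 = −6·174 + 19·55
1447⁻¹ ≡ 19 (mod 174), so k ≡ 19·80 ≡ 128 (mod 174).
x = 205 + 1447·128 = 185421.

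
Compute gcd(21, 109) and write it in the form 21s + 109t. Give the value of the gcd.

1

Repeated division:
109 = 5·21 + 4
21 = 5·4 + 1
4 = 4·1 + 0
gcd(21, 109) = 1.
Working backward:
1 = 21 − 5·4
1 = −5·109 + 26·21
So 1 = (-5)·109 + (26)·21.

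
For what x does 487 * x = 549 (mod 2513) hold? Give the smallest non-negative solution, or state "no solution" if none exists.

First find gcd(487, 2513):
2513 = 5·487 + 78
487 = 6·78 + 19
78 = 4·19 + 2
19 = 9·2 + 1
2 = 2·1 + 0
gcd = 1, so a unique solution mod 2513 exists.
Back-substitute for the Bézout coefficients:
1 = 19 − 9·2
1 = −9·78 + 37·19
1 = 37·487 − 231·78
1 = −231·2513 + 1192·487
So 487·(1192) ≡ 1 (mod 2513), giving 487⁻¹ ≡ 1192.
x ≡ 487⁻¹·549 ≡ 1192·549 ≡ 1028 (mod 2513).

1028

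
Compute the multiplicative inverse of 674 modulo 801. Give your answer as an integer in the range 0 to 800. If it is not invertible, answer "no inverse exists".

Extended Euclidean algorithm:
801 = 1·674 + 127
674 = 5·127 + 39
127 = 3·39 + 10
39 = 3·10 + 9
10 = 1·9 + 1
9 = 9·1 + 0
gcd = 1, so the inverse exists. Back-substitute:
1 = 10 − 9
1 = −39 + 4·10
1 = 4·127 − 13·39
1 = −13·674 + 69·127
1 = 69·801 − 82·674
So 674·(-82) ≡ 1 (mod 801), and -82 ≡ 719 (mod 801).

719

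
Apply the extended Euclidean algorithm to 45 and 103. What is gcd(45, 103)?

Repeated division:
103 = 2×45 + 13
45 = 3×13 + 6
13 = 2×6 + 1
6 = 6×1 + 0
gcd(45, 103) = 1.
Express as a combination:
1 = 13 − 2·6
1 = −2·45 + 7·13
1 = 7·103 − 16·45
So 1 = (7)·103 + (-16)·45.

1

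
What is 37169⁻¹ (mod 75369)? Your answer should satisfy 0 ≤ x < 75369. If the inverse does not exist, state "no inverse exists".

Apply the Euclidean algorithm to 75369 and 37169:
75369 = 2*37169 + 1031
37169 = 36*1031 + 53
1031 = 19*53 + 24
53 = 2*24 + 5
24 = 4*5 + 4
5 = 1*4 + 1
4 = 4*1 + 0
Since gcd(37169, 75369) = 1, back-substitute to write 1 as a combination:
1 = 5 − 4
1 = −24 + 5·5
1 = 5·53 − 11·24
1 = −11·1031 + 214·53
1 = 214·37169 − 7715·1031
1 = −7715·75369 + 15644·37169
So 37169·15644 ≡ 1 (mod 75369).

15644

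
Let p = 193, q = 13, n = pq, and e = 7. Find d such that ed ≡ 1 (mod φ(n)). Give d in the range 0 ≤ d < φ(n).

1975

φ(n) = (p−1)(q−1) = 192·12 = 2304.
Need d with 7·d ≡ 1 (mod 2304). Apply the extended Euclidean algorithm:
2304 = 329·7 + 1
7 = 7·1 + 0
Back-substitute:
1 = 2304 − 329·7
So 7·(-329) ≡ 1 (mod 2304), hence d ≡ -329 ≡ 1975 (mod 2304).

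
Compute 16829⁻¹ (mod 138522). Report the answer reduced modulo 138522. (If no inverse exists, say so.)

75101

gcd(138522, 16829) by repeated division:
138522 = 8×16829 + 3890
16829 = 4×3890 + 1269
3890 = 3×1269 + 83
1269 = 15×83 + 24
83 = 3×24 + 11
24 = 2×11 + 2
11 = 5×2 + 1
2 = 2×1 + 0
The gcd is 1. Working backward:
1 = 11 − 5·2
1 = −5·24 + 11·11
1 = 11·83 − 38·24
1 = −38·1269 + 581·83
1 = 581·3890 − 1781·1269
1 = −1781·16829 + 7705·3890
1 = 7705·138522 − 63421·16829
So 16829·(-63421) ≡ 1 (mod 138522), and -63421 ≡ 75101 (mod 138522).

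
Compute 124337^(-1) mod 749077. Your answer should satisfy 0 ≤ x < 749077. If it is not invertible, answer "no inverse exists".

49775

Extended Euclidean algorithm:
749077 = 6×124337 + 3055
124337 = 40×3055 + 2137
3055 = 1×2137 + 918
2137 = 2×918 + 301
918 = 3×301 + 15
301 = 20×15 + 1
15 = 15×1 + 0
gcd = 1, so the inverse exists. Back-substitute:
1 = 301 − 20·15
1 = −20·918 + 61·301
1 = 61·2137 − 142·918
1 = −142·3055 + 203·2137
1 = 203·124337 − 8262·3055
1 = −8262·749077 + 49775·124337
So 124337·49775 ≡ 1 (mod 749077).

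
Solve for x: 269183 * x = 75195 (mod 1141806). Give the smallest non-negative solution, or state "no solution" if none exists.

463059

First find gcd(269183, 1141806):
1141806 = 4*269183 + 65074
269183 = 4*65074 + 8887
65074 = 7*8887 + 2865
8887 = 3*2865 + 292
2865 = 9*292 + 237
292 = 1*237 + 55
237 = 4*55 + 17
55 = 3*17 + 4
17 = 4*4 + 1
4 = 4*1 + 0
gcd = 1, so a unique solution mod 1141806 exists.
Back-substitute for the Bézout coefficients:
1 = 17 − 4·4
1 = −4·55 + 13·17
1 = 13·237 − 56·55
1 = −56·292 + 69·237
1 = 69·2865 − 677·292
1 = −677·8887 + 2100·2865
1 = 2100·65074 − 15377·8887
1 = −15377·269183 + 63608·65074
1 = 63608·1141806 − 269809·269183
So 269183·(-269809) ≡ 1 (mod 1141806), giving 269183⁻¹ ≡ 871997.
x ≡ 269183⁻¹·75195 ≡ 871997·75195 ≡ 463059 (mod 1141806).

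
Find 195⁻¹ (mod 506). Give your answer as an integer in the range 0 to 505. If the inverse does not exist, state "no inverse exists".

Run Euclid on (506, 195):
506 = 2*195 + 116
195 = 1*116 + 79
116 = 1*79 + 37
79 = 2*37 + 5
37 = 7*5 + 2
5 = 2*2 + 1
2 = 2*1 + 0
gcd = 1, so the inverse exists. Back-substitute:
1 = 5 − 2·2
1 = −2·37 + 15·5
1 = 15·79 − 32·37
1 = −32·116 + 47·79
1 = 47·195 − 79·116
1 = −79·506 + 205·195
So 195·205 ≡ 1 (mod 506).

205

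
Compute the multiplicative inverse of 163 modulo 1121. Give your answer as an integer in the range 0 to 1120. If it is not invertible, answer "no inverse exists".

729

Run Euclid on (1121, 163):
1121 = 6×163 + 143
163 = 1×143 + 20
143 = 7×20 + 3
20 = 6×3 + 2
3 = 1×2 + 1
2 = 2×1 + 0
gcd = 1, so the inverse exists. Back-substitute:
1 = 3 − 2
1 = −20 + 7·3
1 = 7·143 − 50·20
1 = −50·163 + 57·143
1 = 57·1121 − 392·163
Thus 163·(-392) ≡ 1 (mod 1121); reducing, -392 mod 1121 = 729.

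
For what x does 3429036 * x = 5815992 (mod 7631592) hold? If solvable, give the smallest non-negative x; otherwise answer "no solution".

528628

First find gcd(3429036, 7631592):
7631592 = 2*3429036 + 773520
3429036 = 4*773520 + 334956
773520 = 2*334956 + 103608
334956 = 3*103608 + 24132
103608 = 4*24132 + 7080
24132 = 3*7080 + 2892
7080 = 2*2892 + 1296
2892 = 2*1296 + 300
1296 = 4*300 + 96
300 = 3*96 + 12
96 = 8*12 + 0
gcd = 12 and 12 | 5815992, so solutions exist. Divide through by 12: 285753x ≡ 484666 (mod 635966).
Now find 285753⁻¹ mod 635966:
635966 = 2·285753 + 64460
285753 = 4·64460 + 27913
64460 = 2·27913 + 8634
27913 = 3·8634 + 2011
8634 = 4·2011 + 590
2011 = 3·590 + 241
590 = 2·241 + 108
241 = 2·108 + 25
108 = 4·25 + 8
25 = 3·8 + 1
8 = 8·1 + 0
Back-substitute:
1 = 25 − 3·8
1 = −3·108 + 13·25
1 = 13·241 − 29·108
1 = −29·590 + 71·241
1 = 71·2011 − 242·590
1 = −242·8634 + 1039·2011
1 = 1039·27913 − 3359·8634
1 = −3359·64460 + 7757·27913
1 = 7757·285753 − 34387·64460
1 = −34387·635966 + 76531·285753
So 285753⁻¹ ≡ 76531 (mod 635966).
Then x ≡ 76531·484666 ≡ 528628 (mod 635966); the smallest non-negative solution is x = 528628.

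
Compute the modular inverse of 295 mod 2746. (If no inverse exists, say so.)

875

Run Euclid on (2746, 295):
2746 = 9·295 + 91
295 = 3·91 + 22
91 = 4·22 + 3
22 = 7·3 + 1
3 = 3·1 + 0
gcd = 1, so the inverse exists. Back-substitute:
1 = 22 − 7·3
1 = −7·91 + 29·22
1 = 29·295 − 94·91
1 = −94·2746 + 875·295
So 295·875 ≡ 1 (mod 2746).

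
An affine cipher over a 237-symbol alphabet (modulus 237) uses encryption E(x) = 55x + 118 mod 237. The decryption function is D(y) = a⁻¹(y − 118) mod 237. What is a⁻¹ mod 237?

gcd(237, 55) by repeated division:
237 = 4·55 + 17
55 = 3·17 + 4
17 = 4·4 + 1
4 = 4·1 + 0
Since gcd(55, 237) = 1, back-substitute to write 1 as a combination:
1 = 17 − 4·4
1 = −4·55 + 13·17
1 = 13·237 − 56·55
So 55·(-56) ≡ 1 (mod 237), and -56 ≡ 181 (mod 237).

181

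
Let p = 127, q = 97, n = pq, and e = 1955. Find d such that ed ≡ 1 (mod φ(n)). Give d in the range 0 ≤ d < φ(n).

1355

φ(n) = (p−1)(q−1) = 126·96 = 12096.
Need d with 1955·d ≡ 1 (mod 12096). Apply the extended Euclidean algorithm:
12096 = 6·1955 + 366
1955 = 5·366 + 125
366 = 2·125 + 116
125 = 1·116 + 9
116 = 12·9 + 8
9 = 1·8 + 1
8 = 8·1 + 0
Back-substitute:
1 = 9 − 8
1 = −116 + 13·9
1 = 13·125 − 14·116
1 = −14·366 + 41·125
1 = 41·1955 − 219·366
1 = −219·12096 + 1355·1955
So 1955·1355 ≡ 1 (mod 12096), hence d = 1355.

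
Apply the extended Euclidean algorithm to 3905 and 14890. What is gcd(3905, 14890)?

5

Euclidean algorithm:
14890 = 3·3905 + 3175
3905 = 1·3175 + 730
3175 = 4·730 + 255
730 = 2·255 + 220
255 = 1·220 + 35
220 = 6·35 + 10
35 = 3·10 + 5
10 = 2·5 + 0
gcd(3905, 14890) = 5.
Working backward:
5 = 35 − 3·10
5 = −3·220 + 19·35
5 = 19·255 − 22·220
5 = −22·730 + 63·255
5 = 63·3175 − 274·730
5 = −274·3905 + 337·3175
5 = 337·14890 − 1285·3905
So 5 = (337)·14890 + (-1285)·3905.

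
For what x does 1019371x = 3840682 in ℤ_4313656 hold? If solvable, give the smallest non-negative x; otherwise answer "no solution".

First find gcd(1019371, 4313656):
4313656 = 4·1019371 + 236172
1019371 = 4·236172 + 74683
236172 = 3·74683 + 12123
74683 = 6·12123 + 1945
12123 = 6·1945 + 453
1945 = 4·453 + 133
453 = 3·133 + 54
133 = 2·54 + 25
54 = 2·25 + 4
25 = 6·4 + 1
4 = 4·1 + 0
gcd = 1, so a unique solution mod 4313656 exists.
Back-substitute for the Bézout coefficients:
1 = 25 − 6·4
1 = −6·54 + 13·25
1 = 13·133 − 32·54
1 = −32·453 + 109·133
1 = 109·1945 − 468·453
1 = −468·12123 + 2917·1945
1 = 2917·74683 − 17970·12123
1 = −17970·236172 + 56827·74683
1 = 56827·1019371 − 245278·236172
1 = −245278·4313656 + 1037939·1019371
So 1019371·(1037939) ≡ 1 (mod 4313656), giving 1019371⁻¹ ≡ 1037939.
x ≡ 1019371⁻¹·3840682 ≡ 1037939·3840682 ≡ 1774150 (mod 4313656).

1774150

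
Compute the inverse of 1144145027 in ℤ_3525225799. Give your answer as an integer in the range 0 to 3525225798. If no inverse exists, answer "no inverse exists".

1729391921

Run Euclid on (3525225799, 1144145027):
3525225799 = 3·1144145027 + 92790718
1144145027 = 12·92790718 + 30656411
92790718 = 3·30656411 + 821485
30656411 = 37·821485 + 261466
821485 = 3·261466 + 37087
261466 = 7·37087 + 1857
37087 = 19·1857 + 1804
1857 = 1·1804 + 53
1804 = 34·53 + 2
53 = 26·2 + 1
2 = 2·1 + 0
Since gcd(1144145027, 3525225799) = 1, back-substitute to write 1 as a combination:
1 = 53 − 26·2
1 = −26·1804 + 885·53
1 = 885·1857 − 911·1804
1 = −911·37087 + 18194·1857
1 = 18194·261466 − 128269·37087
1 = −128269·821485 + 403001·261466
1 = 403001·30656411 − 15039306·821485
1 = −15039306·92790718 + 45520919·30656411
1 = 45520919·1144145027 − 561290334·92790718
1 = −561290334·3525225799 + 1729391921·1144145027
So 1144145027·1729391921 ≡ 1 (mod 3525225799).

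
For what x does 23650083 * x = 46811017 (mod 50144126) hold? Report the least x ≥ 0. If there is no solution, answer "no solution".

First find gcd(23650083, 50144126):
50144126 = 2·23650083 + 2843960
23650083 = 8·2843960 + 898403
2843960 = 3·898403 + 148751
898403 = 6·148751 + 5897
148751 = 25·5897 + 1326
5897 = 4·1326 + 593
1326 = 2·593 + 140
593 = 4·140 + 33
140 = 4·33 + 8
33 = 4·8 + 1
8 = 8·1 + 0
gcd = 1, so a unique solution mod 50144126 exists.
Back-substitute for the Bézout coefficients:
1 = 33 − 4·8
1 = −4·140 + 17·33
1 = 17·593 − 72·140
1 = −72·1326 + 161·593
1 = 161·5897 − 716·1326
1 = −716·148751 + 18061·5897
1 = 18061·898403 − 109082·148751
1 = −109082·2843960 + 345307·898403
1 = 345307·23650083 − 2871538·2843960
1 = −2871538·50144126 + 6088383·23650083
So 23650083·(6088383) ≡ 1 (mod 50144126), giving 23650083⁻¹ ≡ 6088383.
x ≡ 23650083⁻¹·46811017 ≡ 6088383·46811017 ≡ 33475327 (mod 50144126).

33475327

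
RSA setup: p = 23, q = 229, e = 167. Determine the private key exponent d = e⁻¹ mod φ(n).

φ(n) = (p−1)(q−1) = 22·228 = 5016.
Need d with 167·d ≡ 1 (mod 5016). Apply the extended Euclidean algorithm:
5016 = 30×167 + 6
167 = 27×6 + 5
6 = 1×5 + 1
5 = 5×1 + 0
Back-substitute:
1 = 6 − 5
1 = −167 + 28·6
1 = 28·5016 − 841·167
So 167·(-841) ≡ 1 (mod 5016), hence d ≡ -841 ≡ 4175 (mod 5016).

4175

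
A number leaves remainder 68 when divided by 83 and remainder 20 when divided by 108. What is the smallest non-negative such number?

Write x = 68 + 83·k. Then 83·k ≡ 20 − 68 ≡ 60 (mod 108).
Need 83⁻¹ mod 108. Extended Euclid on (108, 83):
108 = 1*83 + 25
83 = 3*25 + 8
25 = 3*8 + 1
8 = 8*1 + 0
Back-substitute:
1 = 25 − 3·8
1 = −3·83 + 10·25
1 = 10·108 − 13·83
83⁻¹ ≡ 95 (mod 108), so k ≡ 95·60 ≡ 84 (mod 108).
x = 68 + 83·84 = 7040.

7040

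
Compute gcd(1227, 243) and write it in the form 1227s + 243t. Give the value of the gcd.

Repeated division:
1227 = 5·243 + 12
243 = 20·12 + 3
12 = 4·3 + 0
gcd(1227, 243) = 3.
Working backward:
3 = 243 − 20·12
3 = −20·1227 + 101·243
So 3 = (-20)·1227 + (101)·243.

3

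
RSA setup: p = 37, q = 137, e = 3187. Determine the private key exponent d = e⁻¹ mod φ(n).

2395

φ(n) = (p−1)(q−1) = 36·136 = 4896.
Need d with 3187·d ≡ 1 (mod 4896). Apply the extended Euclidean algorithm:
4896 = 1·3187 + 1709
3187 = 1·1709 + 1478
1709 = 1·1478 + 231
1478 = 6·231 + 92
231 = 2·92 + 47
92 = 1·47 + 45
47 = 1·45 + 2
45 = 22·2 + 1
2 = 2·1 + 0
Back-substitute:
1 = 45 − 22·2
1 = −22·47 + 23·45
1 = 23·92 − 45·47
1 = −45·231 + 113·92
1 = 113·1478 − 723·231
1 = −723·1709 + 836·1478
1 = 836·3187 − 1559·1709
1 = −1559·4896 + 2395·3187
So 3187·2395 ≡ 1 (mod 4896), hence d = 2395.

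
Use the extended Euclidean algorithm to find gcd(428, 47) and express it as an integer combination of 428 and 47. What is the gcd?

1

Euclidean algorithm:
428 = 9·47 + 5
47 = 9·5 + 2
5 = 2·2 + 1
2 = 2·1 + 0
gcd(428, 47) = 1.
Express as a combination:
1 = 5 − 2·2
1 = −2·47 + 19·5
1 = 19·428 − 173·47
So 1 = (19)·428 + (-173)·47.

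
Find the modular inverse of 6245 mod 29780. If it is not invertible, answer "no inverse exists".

no inverse exists

Euclidean algorithm on 29780, 6245:
29780 = 4·6245 + 4800
6245 = 1·4800 + 1445
4800 = 3·1445 + 465
1445 = 3·465 + 50
465 = 9·50 + 15
50 = 3·15 + 5
15 = 3·5 + 0
gcd(6245, 29780) = 5 ≠ 1, so 6245 has no multiplicative inverse modulo 29780.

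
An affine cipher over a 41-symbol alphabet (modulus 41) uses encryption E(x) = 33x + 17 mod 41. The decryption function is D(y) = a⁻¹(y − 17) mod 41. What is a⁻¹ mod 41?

5

Extended Euclidean algorithm:
41 = 1*33 + 8
33 = 4*8 + 1
8 = 8*1 + 0
The gcd is 1. Working backward:
1 = 33 − 4·8
1 = −4·41 + 5·33
So 33·5 ≡ 1 (mod 41).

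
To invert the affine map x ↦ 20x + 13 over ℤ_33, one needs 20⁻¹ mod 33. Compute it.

5

Run Euclid on (33, 20):
33 = 1·20 + 13
20 = 1·13 + 7
13 = 1·7 + 6
7 = 1·6 + 1
6 = 6·1 + 0
Since gcd(20, 33) = 1, back-substitute to write 1 as a combination:
1 = 7 − 6
1 = −13 + 2·7
1 = 2·20 − 3·13
1 = −3·33 + 5·20
So 20·5 ≡ 1 (mod 33).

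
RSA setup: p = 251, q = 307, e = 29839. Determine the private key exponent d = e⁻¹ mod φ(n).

38059

φ(n) = (p−1)(q−1) = 250·306 = 76500.
Need d with 29839·d ≡ 1 (mod 76500). Apply the extended Euclidean algorithm:
76500 = 2·29839 + 16822
29839 = 1·16822 + 13017
16822 = 1·13017 + 3805
13017 = 3·3805 + 1602
3805 = 2·1602 + 601
1602 = 2·601 + 400
601 = 1·400 + 201
400 = 1·201 + 199
201 = 1·199 + 2
199 = 99·2 + 1
2 = 2·1 + 0
Back-substitute:
1 = 199 − 99·2
1 = −99·201 + 100·199
1 = 100·400 − 199·201
1 = −199·601 + 299·400
1 = 299·1602 − 797·601
1 = −797·3805 + 1893·1602
1 = 1893·13017 − 6476·3805
1 = −6476·16822 + 8369·13017
1 = 8369·29839 − 14845·16822
1 = −14845·76500 + 38059·29839
So 29839·38059 ≡ 1 (mod 76500), hence d = 38059.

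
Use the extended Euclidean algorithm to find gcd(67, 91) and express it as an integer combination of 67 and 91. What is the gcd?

Repeated division:
91 = 1×67 + 24
67 = 2×24 + 19
24 = 1×19 + 5
19 = 3×5 + 4
5 = 1×4 + 1
4 = 4×1 + 0
gcd(67, 91) = 1.
Express as a combination:
1 = 5 − 4
1 = −19 + 4·5
1 = 4·24 − 5·19
1 = −5·67 + 14·24
1 = 14·91 − 19·67
So 1 = (14)·91 + (-19)·67.

1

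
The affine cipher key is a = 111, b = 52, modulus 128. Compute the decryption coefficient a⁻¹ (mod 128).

gcd(128, 111) by repeated division:
128 = 1·111 + 17
111 = 6·17 + 9
17 = 1·9 + 8
9 = 1·8 + 1
8 = 8·1 + 0
Since gcd(111, 128) = 1, back-substitute to write 1 as a combination:
1 = 9 − 8
1 = −17 + 2·9
1 = 2·111 − 13·17
1 = −13·128 + 15·111
So 111·15 ≡ 1 (mod 128).

15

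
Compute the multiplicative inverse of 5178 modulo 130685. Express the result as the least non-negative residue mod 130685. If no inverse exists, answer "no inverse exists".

Apply the Euclidean algorithm to 130685 and 5178:
130685 = 25*5178 + 1235
5178 = 4*1235 + 238
1235 = 5*238 + 45
238 = 5*45 + 13
45 = 3*13 + 6
13 = 2*6 + 1
6 = 6*1 + 0
gcd = 1, so the inverse exists. Back-substitute:
1 = 13 − 2·6
1 = −2·45 + 7·13
1 = 7·238 − 37·45
1 = −37·1235 + 192·238
1 = 192·5178 − 805·1235
1 = −805·130685 + 20317·5178
So 5178·20317 ≡ 1 (mod 130685).

20317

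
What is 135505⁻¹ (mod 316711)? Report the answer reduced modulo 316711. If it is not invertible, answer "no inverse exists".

Apply the Euclidean algorithm to 316711 and 135505:
316711 = 2·135505 + 45701
135505 = 2·45701 + 44103
45701 = 1·44103 + 1598
44103 = 27·1598 + 957
1598 = 1·957 + 641
957 = 1·641 + 316
641 = 2·316 + 9
316 = 35·9 + 1
9 = 9·1 + 0
Since gcd(135505, 316711) = 1, back-substitute to write 1 as a combination:
1 = 316 − 35·9
1 = −35·641 + 71·316
1 = 71·957 − 106·641
1 = −106·1598 + 177·957
1 = 177·44103 − 4885·1598
1 = −4885·45701 + 5062·44103
1 = 5062·135505 − 15009·45701
1 = −15009·316711 + 35080·135505
So 135505·35080 ≡ 1 (mod 316711).

35080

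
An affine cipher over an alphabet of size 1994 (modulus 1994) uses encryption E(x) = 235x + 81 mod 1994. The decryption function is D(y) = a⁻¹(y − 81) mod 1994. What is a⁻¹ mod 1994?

Extended Euclidean algorithm:
1994 = 8*235 + 114
235 = 2*114 + 7
114 = 16*7 + 2
7 = 3*2 + 1
2 = 2*1 + 0
The gcd is 1. Working backward:
1 = 7 − 3·2
1 = −3·114 + 49·7
1 = 49·235 − 101·114
1 = −101·1994 + 857·235
So 235·857 ≡ 1 (mod 1994).

857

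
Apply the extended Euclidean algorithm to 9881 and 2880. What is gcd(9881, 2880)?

Euclidean algorithm:
9881 = 3·2880 + 1241
2880 = 2·1241 + 398
1241 = 3·398 + 47
398 = 8·47 + 22
47 = 2·22 + 3
22 = 7·3 + 1
3 = 3·1 + 0
gcd(9881, 2880) = 1.
Back-substituting:
1 = 22 − 7·3
1 = −7·47 + 15·22
1 = 15·398 − 127·47
1 = −127·1241 + 396·398
1 = 396·2880 − 919·1241
1 = −919·9881 + 3153·2880
So 1 = (-919)·9881 + (3153)·2880.

1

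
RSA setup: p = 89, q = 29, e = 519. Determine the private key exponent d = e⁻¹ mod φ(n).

φ(n) = (p−1)(q−1) = 88·28 = 2464.
Need d with 519·d ≡ 1 (mod 2464). Apply the extended Euclidean algorithm:
2464 = 4*519 + 388
519 = 1*388 + 131
388 = 2*131 + 126
131 = 1*126 + 5
126 = 25*5 + 1
5 = 5*1 + 0
Back-substitute:
1 = 126 − 25·5
1 = −25·131 + 26·126
1 = 26·388 − 77·131
1 = −77·519 + 103·388
1 = 103·2464 − 489·519
So 519·(-489) ≡ 1 (mod 2464), hence d ≡ -489 ≡ 1975 (mod 2464).

1975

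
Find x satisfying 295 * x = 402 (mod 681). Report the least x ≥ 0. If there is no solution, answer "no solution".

First find gcd(295, 681):
681 = 2·295 + 91
295 = 3·91 + 22
91 = 4·22 + 3
22 = 7·3 + 1
3 = 3·1 + 0
gcd = 1, so a unique solution mod 681 exists.
Back-substitute for the Bézout coefficients:
1 = 22 − 7·3
1 = −7·91 + 29·22
1 = 29·295 − 94·91
1 = −94·681 + 217·295
So 295·(217) ≡ 1 (mod 681), giving 295⁻¹ ≡ 217.
x ≡ 295⁻¹·402 ≡ 217·402 ≡ 66 (mod 681).

66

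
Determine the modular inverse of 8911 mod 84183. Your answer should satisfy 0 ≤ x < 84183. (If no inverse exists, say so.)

Extended Euclidean algorithm:
84183 = 9×8911 + 3984
8911 = 2×3984 + 943
3984 = 4×943 + 212
943 = 4×212 + 95
212 = 2×95 + 22
95 = 4×22 + 7
22 = 3×7 + 1
7 = 7×1 + 0
Since gcd(8911, 84183) = 1, back-substitute to write 1 as a combination:
1 = 22 − 3·7
1 = −3·95 + 13·22
1 = 13·212 − 29·95
1 = −29·943 + 129·212
1 = 129·3984 − 545·943
1 = −545·8911 + 1219·3984
1 = 1219·84183 − 11516·8911
So 8911·(-11516) ≡ 1 (mod 84183), and -11516 ≡ 72667 (mod 84183).

72667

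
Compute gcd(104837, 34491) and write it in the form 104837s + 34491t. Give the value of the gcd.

1

Euclidean algorithm:
104837 = 3·34491 + 1364
34491 = 25·1364 + 391
1364 = 3·391 + 191
391 = 2·191 + 9
191 = 21·9 + 2
9 = 4·2 + 1
2 = 2·1 + 0
gcd(104837, 34491) = 1.
Working backward:
1 = 9 − 4·2
1 = −4·191 + 85·9
1 = 85·391 − 174·191
1 = −174·1364 + 607·391
1 = 607·34491 − 15349·1364
1 = −15349·104837 + 46654·34491
So 1 = (-15349)·104837 + (46654)·34491.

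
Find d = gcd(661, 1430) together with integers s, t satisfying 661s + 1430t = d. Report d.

1

Euclidean algorithm:
1430 = 2·661 + 108
661 = 6·108 + 13
108 = 8·13 + 4
13 = 3·4 + 1
4 = 4·1 + 0
gcd(661, 1430) = 1.
Express as a combination:
1 = 13 − 3·4
1 = −3·108 + 25·13
1 = 25·661 − 153·108
1 = −153·1430 + 331·661
So 1 = (-153)·1430 + (331)·661.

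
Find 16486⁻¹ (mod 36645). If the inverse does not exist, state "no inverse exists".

8191

Apply the Euclidean algorithm to 36645 and 16486:
36645 = 2·16486 + 3673
16486 = 4·3673 + 1794
3673 = 2·1794 + 85
1794 = 21·85 + 9
85 = 9·9 + 4
9 = 2·4 + 1
4 = 4·1 + 0
Since gcd(16486, 36645) = 1, back-substitute to write 1 as a combination:
1 = 9 − 2·4
1 = −2·85 + 19·9
1 = 19·1794 − 401·85
1 = −401·3673 + 821·1794
1 = 821·16486 − 3685·3673
1 = −3685·36645 + 8191·16486
So 16486·8191 ≡ 1 (mod 36645).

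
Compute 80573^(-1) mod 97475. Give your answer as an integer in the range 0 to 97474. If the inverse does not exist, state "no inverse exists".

65462

Apply the Euclidean algorithm to 97475 and 80573:
97475 = 1·80573 + 16902
80573 = 4·16902 + 12965
16902 = 1·12965 + 3937
12965 = 3·3937 + 1154
3937 = 3·1154 + 475
1154 = 2·475 + 204
475 = 2·204 + 67
204 = 3·67 + 3
67 = 22·3 + 1
3 = 3·1 + 0
gcd = 1, so the inverse exists. Back-substitute:
1 = 67 − 22·3
1 = −22·204 + 67·67
1 = 67·475 − 156·204
1 = −156·1154 + 379·475
1 = 379·3937 − 1293·1154
1 = −1293·12965 + 4258·3937
1 = 4258·16902 − 5551·12965
1 = −5551·80573 + 26462·16902
1 = 26462·97475 − 32013·80573
Hence 80573⁻¹ ≡ -32013 ≡ 65462 (mod 97475).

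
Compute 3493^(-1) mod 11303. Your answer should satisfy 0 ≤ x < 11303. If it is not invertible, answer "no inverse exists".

5336

Run Euclid on (11303, 3493):
11303 = 3·3493 + 824
3493 = 4·824 + 197
824 = 4·197 + 36
197 = 5·36 + 17
36 = 2·17 + 2
17 = 8·2 + 1
2 = 2·1 + 0
Since gcd(3493, 11303) = 1, back-substitute to write 1 as a combination:
1 = 17 − 8·2
1 = −8·36 + 17·17
1 = 17·197 − 93·36
1 = −93·824 + 389·197
1 = 389·3493 − 1649·824
1 = −1649·11303 + 5336·3493
So 3493·5336 ≡ 1 (mod 11303).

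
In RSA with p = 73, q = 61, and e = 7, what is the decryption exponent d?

3703

φ(n) = (p−1)(q−1) = 72·60 = 4320.
Need d with 7·d ≡ 1 (mod 4320). Apply the extended Euclidean algorithm:
4320 = 617×7 + 1
7 = 7×1 + 0
Back-substitute:
1 = 4320 − 617·7
So 7·(-617) ≡ 1 (mod 4320), hence d ≡ -617 ≡ 3703 (mod 4320).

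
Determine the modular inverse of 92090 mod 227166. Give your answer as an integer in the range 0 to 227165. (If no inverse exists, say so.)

no inverse exists

Compute gcd(92090, 227166):
227166 = 2·92090 + 42986
92090 = 2·42986 + 6118
42986 = 7·6118 + 160
6118 = 38·160 + 38
160 = 4·38 + 8
38 = 4·8 + 6
8 = 1·6 + 2
6 = 3·2 + 0
Since gcd = 2 > 1, 92090 is not a unit mod 227166.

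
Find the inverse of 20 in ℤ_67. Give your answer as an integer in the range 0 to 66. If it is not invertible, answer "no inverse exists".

57

gcd(67, 20) by repeated division:
67 = 3×20 + 7
20 = 2×7 + 6
7 = 1×6 + 1
6 = 6×1 + 0
Since gcd(20, 67) = 1, back-substitute to write 1 as a combination:
1 = 7 − 6
1 = −20 + 3·7
1 = 3·67 − 10·20
So 20·(-10) ≡ 1 (mod 67), and -10 ≡ 57 (mod 67).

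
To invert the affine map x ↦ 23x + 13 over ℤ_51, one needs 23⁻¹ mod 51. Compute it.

Run Euclid on (51, 23):
51 = 2×23 + 5
23 = 4×5 + 3
5 = 1×3 + 2
3 = 1×2 + 1
2 = 2×1 + 0
The gcd is 1. Working backward:
1 = 3 − 2
1 = −5 + 2·3
1 = 2·23 − 9·5
1 = −9·51 + 20·23
So 23·20 ≡ 1 (mod 51).

20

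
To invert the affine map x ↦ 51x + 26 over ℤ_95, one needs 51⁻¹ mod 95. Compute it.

Apply the Euclidean algorithm to 95 and 51:
95 = 1·51 + 44
51 = 1·44 + 7
44 = 6·7 + 2
7 = 3·2 + 1
2 = 2·1 + 0
Since gcd(51, 95) = 1, back-substitute to write 1 as a combination:
1 = 7 − 3·2
1 = −3·44 + 19·7
1 = 19·51 − 22·44
1 = −22·95 + 41·51
So 51·41 ≡ 1 (mod 95).

41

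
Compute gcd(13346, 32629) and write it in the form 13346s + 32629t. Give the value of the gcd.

Apply Euclid's algorithm to 32629 and 13346:
32629 = 2·13346 + 5937
13346 = 2·5937 + 1472
5937 = 4·1472 + 49
1472 = 30·49 + 2
49 = 24·2 + 1
2 = 2·1 + 0
gcd(13346, 32629) = 1.
Express as a combination:
1 = 49 − 24·2
1 = −24·1472 + 721·49
1 = 721·5937 − 2908·1472
1 = −2908·13346 + 6537·5937
1 = 6537·32629 − 15982·13346
So 1 = (6537)·32629 + (-15982)·13346.

1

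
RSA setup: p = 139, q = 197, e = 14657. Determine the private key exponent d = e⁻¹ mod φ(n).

3569

φ(n) = (p−1)(q−1) = 138·196 = 27048.
Need d with 14657·d ≡ 1 (mod 27048). Apply the extended Euclidean algorithm:
27048 = 1×14657 + 12391
14657 = 1×12391 + 2266
12391 = 5×2266 + 1061
2266 = 2×1061 + 144
1061 = 7×144 + 53
144 = 2×53 + 38
53 = 1×38 + 15
38 = 2×15 + 8
15 = 1×8 + 7
8 = 1×7 + 1
7 = 7×1 + 0
Back-substitute:
1 = 8 − 7
1 = −15 + 2·8
1 = 2·38 − 5·15
1 = −5·53 + 7·38
1 = 7·144 − 19·53
1 = −19·1061 + 140·144
1 = 140·2266 − 299·1061
1 = −299·12391 + 1635·2266
1 = 1635·14657 − 1934·12391
1 = −1934·27048 + 3569·14657
So 14657·3569 ≡ 1 (mod 27048), hence d = 3569.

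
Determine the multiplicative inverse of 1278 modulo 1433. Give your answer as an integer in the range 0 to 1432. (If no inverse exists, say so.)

Extended Euclidean algorithm:
1433 = 1×1278 + 155
1278 = 8×155 + 38
155 = 4×38 + 3
38 = 12×3 + 2
3 = 1×2 + 1
2 = 2×1 + 0
The gcd is 1. Working backward:
1 = 3 − 2
1 = −38 + 13·3
1 = 13·155 − 53·38
1 = −53·1278 + 437·155
1 = 437·1433 − 490·1278
Thus 1278·(-490) ≡ 1 (mod 1433); reducing, -490 mod 1433 = 943.

943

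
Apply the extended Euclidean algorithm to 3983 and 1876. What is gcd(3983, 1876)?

7

Euclidean algorithm:
3983 = 2*1876 + 231
1876 = 8*231 + 28
231 = 8*28 + 7
28 = 4*7 + 0
gcd(3983, 1876) = 7.
Back-substituting:
7 = 231 − 8·28
7 = −8·1876 + 65·231
7 = 65·3983 − 138·1876
So 7 = (65)·3983 + (-138)·1876.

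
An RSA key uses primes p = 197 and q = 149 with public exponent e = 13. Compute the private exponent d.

φ(n) = (p−1)(q−1) = 196·148 = 29008.
Need d with 13·d ≡ 1 (mod 29008). Apply the extended Euclidean algorithm:
29008 = 2231*13 + 5
13 = 2*5 + 3
5 = 1*3 + 2
3 = 1*2 + 1
2 = 2*1 + 0
Back-substitute:
1 = 3 − 2
1 = −5 + 2·3
1 = 2·13 − 5·5
1 = −5·29008 + 11157·13
So 13·11157 ≡ 1 (mod 29008), hence d = 11157.

11157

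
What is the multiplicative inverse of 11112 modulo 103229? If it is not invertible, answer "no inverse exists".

gcd(103229, 11112) by repeated division:
103229 = 9·11112 + 3221
11112 = 3·3221 + 1449
3221 = 2·1449 + 323
1449 = 4·323 + 157
323 = 2·157 + 9
157 = 17·9 + 4
9 = 2·4 + 1
4 = 4·1 + 0
The gcd is 1. Working backward:
1 = 9 − 2·4
1 = −2·157 + 35·9
1 = 35·323 − 72·157
1 = −72·1449 + 323·323
1 = 323·3221 − 718·1449
1 = −718·11112 + 2477·3221
1 = 2477·103229 − 23011·11112
Thus 11112·(-23011) ≡ 1 (mod 103229); reducing, -23011 mod 103229 = 80218.

80218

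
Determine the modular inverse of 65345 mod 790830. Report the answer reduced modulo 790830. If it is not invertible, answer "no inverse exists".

Compute gcd(65345, 790830):
790830 = 12×65345 + 6690
65345 = 9×6690 + 5135
6690 = 1×5135 + 1555
5135 = 3×1555 + 470
1555 = 3×470 + 145
470 = 3×145 + 35
145 = 4×35 + 5
35 = 7×5 + 0
Since gcd = 5 > 1, 65345 is not a unit mod 790830.

no inverse exists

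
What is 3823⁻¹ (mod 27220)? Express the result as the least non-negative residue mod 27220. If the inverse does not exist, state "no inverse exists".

Extended Euclidean algorithm:
27220 = 7*3823 + 459
3823 = 8*459 + 151
459 = 3*151 + 6
151 = 25*6 + 1
6 = 6*1 + 0
Since gcd(3823, 27220) = 1, back-substitute to write 1 as a combination:
1 = 151 − 25·6
1 = −25·459 + 76·151
1 = 76·3823 − 633·459
1 = −633·27220 + 4507·3823
So 3823·4507 ≡ 1 (mod 27220).

4507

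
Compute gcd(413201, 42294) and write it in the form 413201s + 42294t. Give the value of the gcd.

1

Repeated division:
413201 = 9*42294 + 32555
42294 = 1*32555 + 9739
32555 = 3*9739 + 3338
9739 = 2*3338 + 3063
3338 = 1*3063 + 275
3063 = 11*275 + 38
275 = 7*38 + 9
38 = 4*9 + 2
9 = 4*2 + 1
2 = 2*1 + 0
gcd(413201, 42294) = 1.
Back-substituting:
1 = 9 − 4·2
1 = −4·38 + 17·9
1 = 17·275 − 123·38
1 = −123·3063 + 1370·275
1 = 1370·3338 − 1493·3063
1 = −1493·9739 + 4356·3338
1 = 4356·32555 − 14561·9739
1 = −14561·42294 + 18917·32555
1 = 18917·413201 − 184814·42294
So 1 = (18917)·413201 + (-184814)·42294.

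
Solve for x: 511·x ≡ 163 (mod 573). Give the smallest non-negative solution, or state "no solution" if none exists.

First find gcd(511, 573):
573 = 1*511 + 62
511 = 8*62 + 15
62 = 4*15 + 2
15 = 7*2 + 1
2 = 2*1 + 0
gcd = 1, so a unique solution mod 573 exists.
Back-substitute for the Bézout coefficients:
1 = 15 − 7·2
1 = −7·62 + 29·15
1 = 29·511 − 239·62
1 = −239·573 + 268·511
So 511·(268) ≡ 1 (mod 573), giving 511⁻¹ ≡ 268.
x ≡ 511⁻¹·163 ≡ 268·163 ≡ 136 (mod 573).

136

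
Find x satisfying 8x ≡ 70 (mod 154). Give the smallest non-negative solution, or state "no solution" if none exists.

First find gcd(8, 154):
154 = 19*8 + 2
8 = 4*2 + 0
gcd = 2 and 2 | 70, so solutions exist. Divide through by 2: 4x ≡ 35 (mod 77).
Now find 4⁻¹ mod 77:
77 = 19×4 + 1
4 = 4×1 + 0
Back-substitute:
1 = 77 − 19·4
So 4·(-19) ≡ 1 (mod 77), i.e. 4⁻¹ ≡ 58.
Then x ≡ 58·35 ≡ 28 (mod 77); the smallest non-negative solution is x = 28.

28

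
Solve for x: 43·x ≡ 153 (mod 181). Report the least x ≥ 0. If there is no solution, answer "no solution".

113

First find gcd(43, 181):
181 = 4*43 + 9
43 = 4*9 + 7
9 = 1*7 + 2
7 = 3*2 + 1
2 = 2*1 + 0
gcd = 1, so a unique solution mod 181 exists.
Back-substitute for the Bézout coefficients:
1 = 7 − 3·2
1 = −3·9 + 4·7
1 = 4·43 − 19·9
1 = −19·181 + 80·43
So 43·(80) ≡ 1 (mod 181), giving 43⁻¹ ≡ 80.
x ≡ 43⁻¹·153 ≡ 80·153 ≡ 113 (mod 181).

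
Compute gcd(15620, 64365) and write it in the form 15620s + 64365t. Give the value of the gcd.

Euclidean algorithm:
64365 = 4×15620 + 1885
15620 = 8×1885 + 540
1885 = 3×540 + 265
540 = 2×265 + 10
265 = 26×10 + 5
10 = 2×5 + 0
gcd(15620, 64365) = 5.
Express as a combination:
5 = 265 − 26·10
5 = −26·540 + 53·265
5 = 53·1885 − 185·540
5 = −185·15620 + 1533·1885
5 = 1533·64365 − 6317·15620
So 5 = (1533)·64365 + (-6317)·15620.

5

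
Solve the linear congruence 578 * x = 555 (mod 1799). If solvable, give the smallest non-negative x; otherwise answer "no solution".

1635

First find gcd(578, 1799):
1799 = 3*578 + 65
578 = 8*65 + 58
65 = 1*58 + 7
58 = 8*7 + 2
7 = 3*2 + 1
2 = 2*1 + 0
gcd = 1, so a unique solution mod 1799 exists.
Back-substitute for the Bézout coefficients:
1 = 7 − 3·2
1 = −3·58 + 25·7
1 = 25·65 − 28·58
1 = −28·578 + 249·65
1 = 249·1799 − 775·578
So 578·(-775) ≡ 1 (mod 1799), giving 578⁻¹ ≡ 1024.
x ≡ 578⁻¹·555 ≡ 1024·555 ≡ 1635 (mod 1799).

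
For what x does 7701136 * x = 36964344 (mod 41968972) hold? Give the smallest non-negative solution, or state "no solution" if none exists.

5369050

First find gcd(7701136, 41968972):
41968972 = 5*7701136 + 3463292
7701136 = 2*3463292 + 774552
3463292 = 4*774552 + 365084
774552 = 2*365084 + 44384
365084 = 8*44384 + 10012
44384 = 4*10012 + 4336
10012 = 2*4336 + 1340
4336 = 3*1340 + 316
1340 = 4*316 + 76
316 = 4*76 + 12
76 = 6*12 + 4
12 = 3*4 + 0
gcd = 4 and 4 | 36964344, so solutions exist. Divide through by 4: 1925284x ≡ 9241086 (mod 10492243).
Now find 1925284⁻¹ mod 10492243:
10492243 = 5*1925284 + 865823
1925284 = 2*865823 + 193638
865823 = 4*193638 + 91271
193638 = 2*91271 + 11096
91271 = 8*11096 + 2503
11096 = 4*2503 + 1084
2503 = 2*1084 + 335
1084 = 3*335 + 79
335 = 4*79 + 19
79 = 4*19 + 3
19 = 6*3 + 1
3 = 3*1 + 0
Back-substitute:
1 = 19 − 6·3
1 = −6·79 + 25·19
1 = 25·335 − 106·79
1 = −106·1084 + 343·335
1 = 343·2503 − 792·1084
1 = −792·11096 + 3511·2503
1 = 3511·91271 − 28880·11096
1 = −28880·193638 + 61271·91271
1 = 61271·865823 − 273964·193638
1 = −273964·1925284 + 609199·865823
1 = 609199·10492243 − 3319959·1925284
So 1925284·(-3319959) ≡ 1 (mod 10492243), i.e. 1925284⁻¹ ≡ 7172284.
Then x ≡ 7172284·9241086 ≡ 5369050 (mod 10492243); the smallest non-negative solution is x = 5369050.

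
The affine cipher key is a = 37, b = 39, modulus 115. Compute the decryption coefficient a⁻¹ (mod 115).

28

gcd(115, 37) by repeated division:
115 = 3*37 + 4
37 = 9*4 + 1
4 = 4*1 + 0
gcd = 1, so the inverse exists. Back-substitute:
1 = 37 − 9·4
1 = −9·115 + 28·37
So 37·28 ≡ 1 (mod 115).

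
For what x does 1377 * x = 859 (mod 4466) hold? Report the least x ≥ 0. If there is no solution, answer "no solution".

First find gcd(1377, 4466):
4466 = 3×1377 + 335
1377 = 4×335 + 37
335 = 9×37 + 2
37 = 18×2 + 1
2 = 2×1 + 0
gcd = 1, so a unique solution mod 4466 exists.
Back-substitute for the Bézout coefficients:
1 = 37 − 18·2
1 = −18·335 + 163·37
1 = 163·1377 − 670·335
1 = −670·4466 + 2173·1377
So 1377·(2173) ≡ 1 (mod 4466), giving 1377⁻¹ ≡ 2173.
x ≡ 1377⁻¹·859 ≡ 2173·859 ≡ 4285 (mod 4466).

4285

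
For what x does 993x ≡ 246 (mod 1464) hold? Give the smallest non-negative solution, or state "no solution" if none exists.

First find gcd(993, 1464):
1464 = 1*993 + 471
993 = 2*471 + 51
471 = 9*51 + 12
51 = 4*12 + 3
12 = 4*3 + 0
gcd = 3 and 3 | 246, so solutions exist. Divide through by 3: 331x ≡ 82 (mod 488).
Now find 331⁻¹ mod 488:
488 = 1*331 + 157
331 = 2*157 + 17
157 = 9*17 + 4
17 = 4*4 + 1
4 = 4*1 + 0
Back-substitute:
1 = 17 − 4·4
1 = −4·157 + 37·17
1 = 37·331 − 78·157
1 = −78·488 + 115·331
So 331⁻¹ ≡ 115 (mod 488).
Then x ≡ 115·82 ≡ 158 (mod 488); the smallest non-negative solution is x = 158.

158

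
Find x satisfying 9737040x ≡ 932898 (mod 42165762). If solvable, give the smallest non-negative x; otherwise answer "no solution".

1995952

First find gcd(9737040, 42165762):
42165762 = 4·9737040 + 3217602
9737040 = 3·3217602 + 84234
3217602 = 38·84234 + 16710
84234 = 5·16710 + 684
16710 = 24·684 + 294
684 = 2·294 + 96
294 = 3·96 + 6
96 = 16·6 + 0
gcd = 6 and 6 | 932898, so solutions exist. Divide through by 6: 1622840x ≡ 155483 (mod 7027627).
Now find 1622840⁻¹ mod 7027627:
7027627 = 4·1622840 + 536267
1622840 = 3·536267 + 14039
536267 = 38·14039 + 2785
14039 = 5·2785 + 114
2785 = 24·114 + 49
114 = 2·49 + 16
49 = 3·16 + 1
16 = 16·1 + 0
Back-substitute:
1 = 49 − 3·16
1 = −3·114 + 7·49
1 = 7·2785 − 171·114
1 = −171·14039 + 862·2785
1 = 862·536267 − 32927·14039
1 = −32927·1622840 + 99643·536267
1 = 99643·7027627 − 431499·1622840
So 1622840·(-431499) ≡ 1 (mod 7027627), i.e. 1622840⁻¹ ≡ 6596128.
Then x ≡ 6596128·155483 ≡ 1995952 (mod 7027627); the smallest non-negative solution is x = 1995952.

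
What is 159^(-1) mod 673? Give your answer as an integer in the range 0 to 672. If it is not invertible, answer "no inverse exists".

Extended Euclidean algorithm:
673 = 4·159 + 37
159 = 4·37 + 11
37 = 3·11 + 4
11 = 2·4 + 3
4 = 1·3 + 1
3 = 3·1 + 0
Since gcd(159, 673) = 1, back-substitute to write 1 as a combination:
1 = 4 − 3
1 = −11 + 3·4
1 = 3·37 − 10·11
1 = −10·159 + 43·37
1 = 43·673 − 182·159
Thus 159·(-182) ≡ 1 (mod 673); reducing, -182 mod 673 = 491.

491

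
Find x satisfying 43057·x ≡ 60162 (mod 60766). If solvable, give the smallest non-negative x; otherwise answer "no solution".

First find gcd(43057, 60766):
60766 = 1×43057 + 17709
43057 = 2×17709 + 7639
17709 = 2×7639 + 2431
7639 = 3×2431 + 346
2431 = 7×346 + 9
346 = 38×9 + 4
9 = 2×4 + 1
4 = 4×1 + 0
gcd = 1, so a unique solution mod 60766 exists.
Back-substitute for the Bézout coefficients:
1 = 9 − 2·4
1 = −2·346 + 77·9
1 = 77·2431 − 541·346
1 = −541·7639 + 1700·2431
1 = 1700·17709 − 3941·7639
1 = −3941·43057 + 9582·17709
1 = 9582·60766 − 13523·43057
So 43057·(-13523) ≡ 1 (mod 60766), giving 43057⁻¹ ≡ 47243.
x ≡ 43057⁻¹·60162 ≡ 47243·60162 ≡ 25248 (mod 60766).

25248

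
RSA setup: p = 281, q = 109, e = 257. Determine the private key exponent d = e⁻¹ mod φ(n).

φ(n) = (p−1)(q−1) = 280·108 = 30240.
Need d with 257·d ≡ 1 (mod 30240). Apply the extended Euclidean algorithm:
30240 = 117×257 + 171
257 = 1×171 + 86
171 = 1×86 + 85
86 = 1×85 + 1
85 = 85×1 + 0
Back-substitute:
1 = 86 − 85
1 = −171 + 2·86
1 = 2·257 − 3·171
1 = −3·30240 + 353·257
So 257·353 ≡ 1 (mod 30240), hence d = 353.

353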